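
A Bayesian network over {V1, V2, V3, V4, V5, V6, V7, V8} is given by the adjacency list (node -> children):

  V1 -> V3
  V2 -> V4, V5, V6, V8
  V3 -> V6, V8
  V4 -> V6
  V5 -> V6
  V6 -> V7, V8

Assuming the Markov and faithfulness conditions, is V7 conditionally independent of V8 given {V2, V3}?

5 paths connect V7 and V8; each must be blocked for d-separation to hold:
  1. V7 ← V6 ← V2 → V8 — V6:chain[open]; V2:fork[blocks] ⇒ blocked
  2. V7 ← V6 ← V4 ← V2 → V8 — V6:chain[open]; V4:chain[open]; V2:fork[blocks] ⇒ blocked
  3. V7 ← V6 → V8 — V6:fork[open] ⇒ active
  4. V7 ← V6 ← V5 ← V2 → V8 — V6:chain[open]; V5:chain[open]; V2:fork[blocks] ⇒ blocked
  5. V7 ← V6 ← V3 → V8 — V6:chain[open]; V3:fork[blocks] ⇒ blocked
Since the path V7 ← V6 → V8 is active, V7 and V8 are not d-separated given {V2, V3}.

No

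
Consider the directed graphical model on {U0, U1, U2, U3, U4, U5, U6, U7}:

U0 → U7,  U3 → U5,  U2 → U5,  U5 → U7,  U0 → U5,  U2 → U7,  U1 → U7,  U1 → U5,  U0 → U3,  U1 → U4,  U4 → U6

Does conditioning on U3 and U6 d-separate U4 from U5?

No

There are 5 undirected paths between U4 and U5; checking each against the conditioning set {U3, U6}:
Path 1: U4 ← U1 → U5
  U1 is a fork and U1 is not conditioned on — no node blocks this path, so it is active.
Path 2: U4 ← U1 → U7 ← U2 → U5
  U7 is a collider here and neither U7 nor any of its descendants is conditioned on, so the collider stays closed — the path is blocked at U7.
Path 3: U4 ← U1 → U7 ← U5
  U7 is a collider here and neither U7 nor any of its descendants is conditioned on, so the collider stays closed — the path is blocked at U7.
Path 4: U4 ← U1 → U7 ← U0 → U5
  U7 is a collider here and neither U7 nor any of its descendants is conditioned on, so the collider stays closed — the path is blocked at U7.
Path 5: U4 ← U1 → U7 ← U0 → U3 → U5
  U7 is a collider here and neither U7 nor any of its descendants is conditioned on, so the collider stays closed — the path is blocked at U7.
Because an active path exists, U4 and U5 are not d-separated.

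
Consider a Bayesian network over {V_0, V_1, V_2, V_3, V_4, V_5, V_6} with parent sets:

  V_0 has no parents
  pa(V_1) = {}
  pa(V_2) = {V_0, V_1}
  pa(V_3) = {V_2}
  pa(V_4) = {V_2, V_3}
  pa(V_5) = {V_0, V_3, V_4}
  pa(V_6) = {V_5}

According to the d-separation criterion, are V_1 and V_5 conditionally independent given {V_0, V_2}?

5 paths connect V_1 and V_5; each must be blocked for d-separation to hold:
Path 1: V_1 → V_2 → V_4 ← V_3 → V_5
  V_2 is a chain here and V_2 is conditioned on, so the path is blocked at V_2.
Path 2: V_1 → V_2 → V_4 → V_5
  V_2 is a chain here and V_2 is conditioned on, so the path is blocked at V_2.
Path 3: V_1 → V_2 ← V_0 → V_5
  V_0 is a fork here and V_0 is conditioned on, so the path is blocked at V_0.
Path 4: V_1 → V_2 → V_3 → V_4 → V_5
  V_2 is a chain here and V_2 is conditioned on, so the path is blocked at V_2.
Path 5: V_1 → V_2 → V_3 → V_5
  V_2 is a chain here and V_2 is conditioned on, so the path is blocked at V_2.
Since every path is blocked, d-separation holds.

Yes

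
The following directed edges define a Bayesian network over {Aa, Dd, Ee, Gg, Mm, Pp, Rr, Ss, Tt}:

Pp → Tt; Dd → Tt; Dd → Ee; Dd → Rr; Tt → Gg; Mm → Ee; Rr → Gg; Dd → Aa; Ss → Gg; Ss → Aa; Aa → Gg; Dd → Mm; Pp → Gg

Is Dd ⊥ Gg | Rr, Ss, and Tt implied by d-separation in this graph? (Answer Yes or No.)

No

We examine all 5 paths between Dd and Gg:
  1. Dd → Tt → Gg — Tt:chain[blocks] ⇒ blocked
  2. Dd → Tt ← Pp → Gg — Tt:collider[open]; Pp:fork[open] ⇒ active
  3. Dd → Aa → Gg — Aa:chain[open] ⇒ active
  4. Dd → Aa ← Ss → Gg — Aa:collider[blocks]; Ss:fork[blocks] ⇒ blocked
  5. Dd → Rr → Gg — Rr:chain[blocks] ⇒ blocked
At least one path is unblocked, so d-separation fails.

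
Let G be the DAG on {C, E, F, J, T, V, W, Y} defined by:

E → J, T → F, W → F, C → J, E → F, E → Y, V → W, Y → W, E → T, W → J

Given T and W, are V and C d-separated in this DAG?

Yes

4 paths connect V and C; each must be blocked for d-separation to hold:
Path 1: V → W → J ← C
  W is a chain here and W is conditioned on, so the path is blocked at W.
Path 2: V → W → F ← E → J ← C
  W is a chain here and W is conditioned on, so the path is blocked at W.
Path 3: V → W → F ← T ← E → J ← C
  W is a chain here and W is conditioned on, so the path is blocked at W.
Path 4: V → W ← Y ← E → J ← C
  J is a collider here and neither J nor any of its descendants is conditioned on, so the collider stays closed — the path is blocked at J.
Every path is blocked, so V and C are d-separated given {T, W}.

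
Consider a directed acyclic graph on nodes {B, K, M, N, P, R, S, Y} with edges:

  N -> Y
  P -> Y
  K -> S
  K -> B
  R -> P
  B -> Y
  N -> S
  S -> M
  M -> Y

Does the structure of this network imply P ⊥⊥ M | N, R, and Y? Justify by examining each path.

We examine all 3 paths between P and M:
Path 1: P → Y ← N → S → M
  N is a fork here and N is conditioned on, so the path is blocked at N.
Path 2: P → Y ← M
  Y is a collider and Y is conditioned on, which opens it — no node blocks this path, so it is active.
Path 3: P → Y ← B ← K → S → M
  Y is a collider and Y is conditioned on, which opens it; B is a chain and B is not conditioned on; K is a fork and K is not conditioned on; S is a chain and S is not conditioned on — no node blocks this path, so it is active.
At least one path is unblocked, so d-separation fails.

No — P and M are not d-separated given {N, R, Y}.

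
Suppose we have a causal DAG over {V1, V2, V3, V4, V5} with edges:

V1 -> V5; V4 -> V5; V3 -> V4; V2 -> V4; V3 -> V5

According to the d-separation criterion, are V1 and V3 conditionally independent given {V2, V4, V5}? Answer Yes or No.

We examine all 2 paths between V1 and V3:
  1. V1 → V5 ← V4 ← V3 — V5:collider[open]; V4:chain[blocks] ⇒ blocked
  2. V1 → V5 ← V3 — V5:collider[open] ⇒ active
Because an active path exists, V1 and V3 are not d-separated.

No — V1 and V3 are not d-separated given {V2, V4, V5}.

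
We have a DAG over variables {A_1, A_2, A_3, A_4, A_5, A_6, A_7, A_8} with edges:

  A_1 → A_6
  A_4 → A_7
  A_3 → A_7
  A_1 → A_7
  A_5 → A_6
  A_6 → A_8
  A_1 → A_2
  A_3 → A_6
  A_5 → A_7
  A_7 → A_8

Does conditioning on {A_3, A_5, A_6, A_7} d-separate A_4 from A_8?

4 paths connect A_4 and A_8; each must be blocked for d-separation to hold:
Path 1: A_4 → A_7 ← A_3 → A_6 → A_8
  A_3 is a fork here and A_3 is conditioned on, so the path is blocked at A_3.
Path 2: A_4 → A_7 ← A_5 → A_6 → A_8
  A_5 is a fork here and A_5 is conditioned on, so the path is blocked at A_5.
Path 3: A_4 → A_7 → A_8
  A_7 is a chain here and A_7 is conditioned on, so the path is blocked at A_7.
Path 4: A_4 → A_7 ← A_1 → A_6 → A_8
  A_6 is a chain here and A_6 is conditioned on, so the path is blocked at A_6.
Since every path is blocked, d-separation holds.

Yes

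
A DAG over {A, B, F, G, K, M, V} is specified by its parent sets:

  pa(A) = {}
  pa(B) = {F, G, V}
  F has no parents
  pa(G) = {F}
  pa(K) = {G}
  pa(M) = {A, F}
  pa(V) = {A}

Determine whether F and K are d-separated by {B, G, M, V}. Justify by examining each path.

Yes

3 paths connect F and K; each must be blocked for d-separation to hold:
Path 1: F → G → K
  G is a chain here and G is conditioned on, so the path is blocked at G.
Path 2: F → M ← A → V → B ← G → K
  V is a chain here and V is conditioned on, so the path is blocked at V.
Path 3: F → B ← G → K
  G is a fork here and G is conditioned on, so the path is blocked at G.
Every path is blocked, so F and K are d-separated given {B, G, M, V}.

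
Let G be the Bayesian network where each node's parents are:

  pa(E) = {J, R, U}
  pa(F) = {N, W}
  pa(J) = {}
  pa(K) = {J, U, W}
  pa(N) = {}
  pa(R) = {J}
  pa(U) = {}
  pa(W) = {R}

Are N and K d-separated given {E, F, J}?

No — N and K are not d-separated given {E, F, J}.

5 paths connect N and K; each must be blocked for d-separation to hold:
  1. N → F ← W → K — F:collider[open]; W:fork[open] ⇒ active
  2. N → F ← W ← R → E ← U → K — F:collider[open]; W:chain[open]; R:fork[open]; E:collider[open]; U:fork[open] ⇒ active
  3. N → F ← W ← R → E ← J → K — F:collider[open]; W:chain[open]; R:fork[open]; E:collider[open]; J:fork[blocks] ⇒ blocked
  4. N → F ← W ← R ← J → K — F:collider[open]; W:chain[open]; R:chain[open]; J:fork[blocks] ⇒ blocked
  5. N → F ← W ← R ← J → E ← U → K — F:collider[open]; W:chain[open]; R:chain[open]; J:fork[blocks]; E:collider[open]; U:fork[open] ⇒ blocked
At least one path is unblocked, so d-separation fails.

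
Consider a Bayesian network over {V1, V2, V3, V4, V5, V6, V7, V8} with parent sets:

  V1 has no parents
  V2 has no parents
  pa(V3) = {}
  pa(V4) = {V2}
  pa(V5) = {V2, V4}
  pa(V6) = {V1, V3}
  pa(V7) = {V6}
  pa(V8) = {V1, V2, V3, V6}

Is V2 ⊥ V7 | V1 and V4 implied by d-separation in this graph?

There are 3 undirected paths between V2 and V7; checking each against the conditioning set {V1, V4}:
  1. V2 → V8 ← V1 → V6 → V7 — V8:collider[blocks]; V1:fork[blocks]; V6:chain[open] ⇒ blocked
  2. V2 → V8 ← V3 → V6 → V7 — V8:collider[blocks]; V3:fork[open]; V6:chain[open] ⇒ blocked
  3. V2 → V8 ← V6 → V7 — V8:collider[blocks]; V6:fork[open] ⇒ blocked
Every path is blocked, so V2 and V7 are d-separated given {V1, V4}.

Yes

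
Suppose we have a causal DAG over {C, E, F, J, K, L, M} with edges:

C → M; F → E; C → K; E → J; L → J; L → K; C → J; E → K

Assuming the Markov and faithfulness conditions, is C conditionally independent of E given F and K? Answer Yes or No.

No — C and E are not d-separated given {F, K}.

Enumerating the 4 paths from C to E and testing each for blocking by {F, K}:
  1. C → K ← L → J ← E — K:collider[open]; L:fork[open]; J:collider[blocks] ⇒ blocked
  2. C → K ← E — K:collider[open] ⇒ active
  3. C → J ← L → K ← E — J:collider[blocks]; L:fork[open]; K:collider[open] ⇒ blocked
  4. C → J ← E — J:collider[blocks] ⇒ blocked
Since the path C → K ← E is active, C and E are not d-separated given {F, K}.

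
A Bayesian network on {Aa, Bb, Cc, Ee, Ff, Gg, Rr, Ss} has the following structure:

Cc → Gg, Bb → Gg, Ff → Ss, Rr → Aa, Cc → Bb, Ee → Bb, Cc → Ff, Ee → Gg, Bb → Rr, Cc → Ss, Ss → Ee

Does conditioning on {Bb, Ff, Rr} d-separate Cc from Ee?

We examine all 6 paths between Cc and Ee:
Path 1: Cc → Ff → Ss → Ee
  Ff is a chain here and Ff is conditioned on, so the path is blocked at Ff.
Path 2: Cc → Gg ← Ee
  Gg is a collider here and neither Gg nor any of its descendants is conditioned on, so the collider stays closed — the path is blocked at Gg.
Path 3: Cc → Gg ← Bb ← Ee
  Gg is a collider here and neither Gg nor any of its descendants is conditioned on, so the collider stays closed — the path is blocked at Gg.
Path 4: Cc → Ss → Ee
  Ss is a chain and Ss is not conditioned on — no node blocks this path, so it is active.
Path 5: Cc → Bb → Gg ← Ee
  Bb is a chain here and Bb is conditioned on, so the path is blocked at Bb.
Path 6: Cc → Bb ← Ee
  Bb is a collider and Bb is conditioned on, which opens it — no node blocks this path, so it is active.
Since the path Cc → Ss → Ee is active, Cc and Ee are not d-separated given {Bb, Ff, Rr}.

No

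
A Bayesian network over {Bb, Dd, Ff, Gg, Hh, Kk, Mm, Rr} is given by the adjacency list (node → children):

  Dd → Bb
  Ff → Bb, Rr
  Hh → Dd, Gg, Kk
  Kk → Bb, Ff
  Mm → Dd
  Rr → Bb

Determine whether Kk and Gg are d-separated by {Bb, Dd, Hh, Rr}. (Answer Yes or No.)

Yes — Kk and Gg are d-separated given {Bb, Dd, Hh, Rr}.

Enumerating the 4 paths from Kk to Gg and testing each for blocking by {Bb, Dd, Hh, Rr}:
  1. Kk → Ff → Rr → Bb ← Dd ← Hh → Gg — Ff:chain[open]; Rr:chain[blocks]; Bb:collider[open]; Dd:chain[blocks]; Hh:fork[blocks] ⇒ blocked
  2. Kk → Ff → Bb ← Dd ← Hh → Gg — Ff:chain[open]; Bb:collider[open]; Dd:chain[blocks]; Hh:fork[blocks] ⇒ blocked
  3. Kk ← Hh → Gg — Hh:fork[blocks] ⇒ blocked
  4. Kk → Bb ← Dd ← Hh → Gg — Bb:collider[open]; Dd:chain[blocks]; Hh:fork[blocks] ⇒ blocked
All paths are blocked; Kk ⊥ Gg | {Bb, Dd, Hh, Rr} holds.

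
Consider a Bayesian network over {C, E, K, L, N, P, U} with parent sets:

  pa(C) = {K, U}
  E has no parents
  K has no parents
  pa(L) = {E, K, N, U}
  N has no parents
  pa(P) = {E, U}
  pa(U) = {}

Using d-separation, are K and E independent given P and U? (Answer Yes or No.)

Yes

Enumerating the 4 paths from K to E and testing each for blocking by {P, U}:
Path 1: K → C ← U → P ← E
  C is a collider here and neither C nor any of its descendants is conditioned on, so the collider stays closed — the path is blocked at C.
Path 2: K → C ← U → L ← E
  C is a collider here and neither C nor any of its descendants is conditioned on, so the collider stays closed — the path is blocked at C.
Path 3: K → L ← E
  L is a collider here and neither L nor any of its descendants is conditioned on, so the collider stays closed — the path is blocked at L.
Path 4: K → L ← U → P ← E
  L is a collider here and neither L nor any of its descendants is conditioned on, so the collider stays closed — the path is blocked at L.
Every path is blocked, so K and E are d-separated given {P, U}.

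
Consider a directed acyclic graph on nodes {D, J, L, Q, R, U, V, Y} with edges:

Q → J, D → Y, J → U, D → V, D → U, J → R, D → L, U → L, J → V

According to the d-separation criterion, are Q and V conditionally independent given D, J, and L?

Yes

Enumerating the 3 paths from Q to V and testing each for blocking by {D, J, L}:
  1. Q → J → U → L ← D → V — J:chain[blocks]; U:chain[open]; L:collider[open]; D:fork[blocks] ⇒ blocked
  2. Q → J → U ← D → V — J:chain[blocks]; U:collider[open]; D:fork[blocks] ⇒ blocked
  3. Q → J → V — J:chain[blocks] ⇒ blocked
Since every path is blocked, d-separation holds.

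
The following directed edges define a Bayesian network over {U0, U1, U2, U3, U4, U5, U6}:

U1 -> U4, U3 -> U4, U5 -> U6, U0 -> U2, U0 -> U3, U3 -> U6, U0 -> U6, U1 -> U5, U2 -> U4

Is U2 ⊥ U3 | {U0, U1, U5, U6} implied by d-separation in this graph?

There are 6 undirected paths between U2 and U3; checking each against the conditioning set {U0, U1, U5, U6}:
Path 1: U2 ← U0 → U6 ← U3
  U0 is a fork here and U0 is conditioned on, so the path is blocked at U0.
Path 2: U2 ← U0 → U6 ← U5 ← U1 → U4 ← U3
  U0 is a fork here and U0 is conditioned on, so the path is blocked at U0.
Path 3: U2 ← U0 → U3
  U0 is a fork here and U0 is conditioned on, so the path is blocked at U0.
Path 4: U2 → U4 ← U1 → U5 → U6 ← U0 → U3
  U4 is a collider here and neither U4 nor any of its descendants is conditioned on, so the collider stays closed — the path is blocked at U4.
Path 5: U2 → U4 ← U1 → U5 → U6 ← U3
  U4 is a collider here and neither U4 nor any of its descendants is conditioned on, so the collider stays closed — the path is blocked at U4.
Path 6: U2 → U4 ← U3
  U4 is a collider here and neither U4 nor any of its descendants is conditioned on, so the collider stays closed — the path is blocked at U4.
Since every path is blocked, d-separation holds.

Yes — U2 and U3 are d-separated given {U0, U1, U5, U6}.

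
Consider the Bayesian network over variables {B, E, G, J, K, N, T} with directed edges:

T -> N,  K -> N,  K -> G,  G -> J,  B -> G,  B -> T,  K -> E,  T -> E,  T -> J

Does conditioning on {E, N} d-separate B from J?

There are 6 undirected paths between B and J; checking each against the conditioning set {E, N}:
  1. B → T → J — T:chain[open] ⇒ active
  2. B → T → E ← K → G → J — T:chain[open]; E:collider[open]; K:fork[open]; G:chain[open] ⇒ active
  3. B → T → N ← K → G → J — T:chain[open]; N:collider[open]; K:fork[open]; G:chain[open] ⇒ active
  4. B → G → J — G:chain[open] ⇒ active
  5. B → G ← K → E ← T → J — G:collider[blocks]; K:fork[open]; E:collider[open]; T:fork[open] ⇒ blocked
  6. B → G ← K → N ← T → J — G:collider[blocks]; K:fork[open]; N:collider[open]; T:fork[open] ⇒ blocked
Because an active path exists, B and J are not d-separated.

No — B and J are not d-separated given {E, N}.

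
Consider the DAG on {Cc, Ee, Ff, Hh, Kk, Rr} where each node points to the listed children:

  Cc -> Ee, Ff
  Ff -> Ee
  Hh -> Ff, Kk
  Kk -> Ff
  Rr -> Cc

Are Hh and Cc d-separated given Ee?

We examine all 4 paths between Hh and Cc:
Path 1: Hh → Ff ← Cc
  Ff is a collider and its descendant Ee is conditioned on, which opens it — no node blocks this path, so it is active.
Path 2: Hh → Ff → Ee ← Cc
  Ff is a chain and Ff is not conditioned on; Ee is a collider and Ee is conditioned on, which opens it — no node blocks this path, so it is active.
Path 3: Hh → Kk → Ff ← Cc
  Kk is a chain and Kk is not conditioned on; Ff is a collider and its descendant Ee is conditioned on, which opens it — no node blocks this path, so it is active.
Path 4: Hh → Kk → Ff → Ee ← Cc
  Kk is a chain and Kk is not conditioned on; Ff is a chain and Ff is not conditioned on; Ee is a collider and Ee is conditioned on, which opens it — no node blocks this path, so it is active.
Because an active path exists, Hh and Cc are not d-separated.

No — Hh and Cc are not d-separated given {Ee}.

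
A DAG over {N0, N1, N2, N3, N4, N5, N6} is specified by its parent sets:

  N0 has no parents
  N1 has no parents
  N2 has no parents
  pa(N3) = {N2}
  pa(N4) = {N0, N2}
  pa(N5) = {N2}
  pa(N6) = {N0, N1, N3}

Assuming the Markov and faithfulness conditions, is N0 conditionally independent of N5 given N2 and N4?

Enumerating the 2 paths from N0 to N5 and testing each for blocking by {N2, N4}:
  1. N0 → N4 ← N2 → N5 — N4:collider[open]; N2:fork[blocks] ⇒ blocked
  2. N0 → N6 ← N3 ← N2 → N5 — N6:collider[blocks]; N3:chain[open]; N2:fork[blocks] ⇒ blocked
Since every path is blocked, d-separation holds.

Yes — N0 and N5 are d-separated given {N2, N4}.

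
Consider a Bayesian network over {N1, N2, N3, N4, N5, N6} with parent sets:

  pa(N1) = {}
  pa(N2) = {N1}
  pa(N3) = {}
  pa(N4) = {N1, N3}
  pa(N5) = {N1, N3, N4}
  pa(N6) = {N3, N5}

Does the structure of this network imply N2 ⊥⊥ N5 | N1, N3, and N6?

We examine all 4 paths between N2 and N5:
Path 1: N2 ← N1 → N5
  N1 is a fork here and N1 is conditioned on, so the path is blocked at N1.
Path 2: N2 ← N1 → N4 → N5
  N1 is a fork here and N1 is conditioned on, so the path is blocked at N1.
Path 3: N2 ← N1 → N4 ← N3 → N5
  N1 is a fork here and N1 is conditioned on, so the path is blocked at N1.
Path 4: N2 ← N1 → N4 ← N3 → N6 ← N5
  N1 is a fork here and N1 is conditioned on, so the path is blocked at N1.
All paths are blocked; N2 ⊥ N5 | {N1, N3, N6} holds.

Yes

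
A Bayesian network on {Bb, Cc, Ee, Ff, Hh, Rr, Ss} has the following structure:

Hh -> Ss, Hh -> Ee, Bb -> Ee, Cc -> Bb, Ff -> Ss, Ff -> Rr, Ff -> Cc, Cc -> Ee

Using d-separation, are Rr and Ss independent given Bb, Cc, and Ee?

No — Rr and Ss are not d-separated given {Bb, Cc, Ee}.

3 paths connect Rr and Ss; each must be blocked for d-separation to hold:
Path 1: Rr ← Ff → Ss
  Ff is a fork and Ff is not conditioned on — no node blocks this path, so it is active.
Path 2: Rr ← Ff → Cc → Ee ← Hh → Ss
  Cc is a chain here and Cc is conditioned on, so the path is blocked at Cc.
Path 3: Rr ← Ff → Cc → Bb → Ee ← Hh → Ss
  Cc is a chain here and Cc is conditioned on, so the path is blocked at Cc.
Since the path Rr ← Ff → Ss is active, Rr and Ss are not d-separated given {Bb, Cc, Ee}.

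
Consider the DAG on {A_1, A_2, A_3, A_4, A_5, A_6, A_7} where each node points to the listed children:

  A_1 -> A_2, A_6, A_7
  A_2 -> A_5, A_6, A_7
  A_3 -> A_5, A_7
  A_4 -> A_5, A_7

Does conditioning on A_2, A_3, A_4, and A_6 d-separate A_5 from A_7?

Yes — A_5 and A_7 are d-separated given {A_2, A_3, A_4, A_6}.

We examine all 5 paths between A_5 and A_7:
Path 1: A_5 ← A_4 → A_7
  A_4 is a fork here and A_4 is conditioned on, so the path is blocked at A_4.
Path 2: A_5 ← A_3 → A_7
  A_3 is a fork here and A_3 is conditioned on, so the path is blocked at A_3.
Path 3: A_5 ← A_2 → A_6 ← A_1 → A_7
  A_2 is a fork here and A_2 is conditioned on, so the path is blocked at A_2.
Path 4: A_5 ← A_2 → A_7
  A_2 is a fork here and A_2 is conditioned on, so the path is blocked at A_2.
Path 5: A_5 ← A_2 ← A_1 → A_7
  A_2 is a chain here and A_2 is conditioned on, so the path is blocked at A_2.
All paths are blocked; A_5 ⊥ A_7 | {A_2, A_3, A_4, A_6} holds.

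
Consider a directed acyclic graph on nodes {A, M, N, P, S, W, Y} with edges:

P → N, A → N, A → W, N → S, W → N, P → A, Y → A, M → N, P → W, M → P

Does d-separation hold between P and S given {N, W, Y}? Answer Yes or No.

6 paths connect P and S; each must be blocked for d-separation to hold:
Path 1: P → N → S
  N is a chain here and N is conditioned on, so the path is blocked at N.
Path 2: P ← M → N → S
  N is a chain here and N is conditioned on, so the path is blocked at N.
Path 3: P → A → N → S
  N is a chain here and N is conditioned on, so the path is blocked at N.
Path 4: P → A → W → N → S
  W is a chain here and W is conditioned on, so the path is blocked at W.
Path 5: P → W → N → S
  W is a chain here and W is conditioned on, so the path is blocked at W.
Path 6: P → W ← A → N → S
  N is a chain here and N is conditioned on, so the path is blocked at N.
All paths are blocked; P ⊥ S | {N, W, Y} holds.

Yes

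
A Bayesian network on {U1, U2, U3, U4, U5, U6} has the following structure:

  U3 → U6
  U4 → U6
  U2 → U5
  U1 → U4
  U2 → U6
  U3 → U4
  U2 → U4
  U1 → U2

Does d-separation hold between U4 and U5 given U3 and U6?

No

4 paths connect U4 and U5; each must be blocked for d-separation to hold:
Path 1: U4 → U6 ← U2 → U5
  U6 is a collider and U6 is conditioned on, which opens it; U2 is a fork and U2 is not conditioned on — no node blocks this path, so it is active.
Path 2: U4 ← U3 → U6 ← U2 → U5
  U3 is a fork here and U3 is conditioned on, so the path is blocked at U3.
Path 3: U4 ← U1 → U2 → U5
  U1 is a fork and U1 is not conditioned on; U2 is a chain and U2 is not conditioned on — no node blocks this path, so it is active.
Path 4: U4 ← U2 → U5
  U2 is a fork and U2 is not conditioned on — no node blocks this path, so it is active.
Because an active path exists, U4 and U5 are not d-separated.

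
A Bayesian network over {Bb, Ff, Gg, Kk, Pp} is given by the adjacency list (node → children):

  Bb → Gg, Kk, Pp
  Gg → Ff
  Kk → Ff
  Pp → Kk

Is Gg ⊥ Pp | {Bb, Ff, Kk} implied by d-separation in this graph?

Enumerating the 4 paths from Gg to Pp and testing each for blocking by {Bb, Ff, Kk}:
  1. Gg → Ff ← Kk ← Pp — Ff:collider[open]; Kk:chain[blocks] ⇒ blocked
  2. Gg → Ff ← Kk ← Bb → Pp — Ff:collider[open]; Kk:chain[blocks]; Bb:fork[blocks] ⇒ blocked
  3. Gg ← Bb → Kk ← Pp — Bb:fork[blocks]; Kk:collider[open] ⇒ blocked
  4. Gg ← Bb → Pp — Bb:fork[blocks] ⇒ blocked
Since every path is blocked, d-separation holds.

Yes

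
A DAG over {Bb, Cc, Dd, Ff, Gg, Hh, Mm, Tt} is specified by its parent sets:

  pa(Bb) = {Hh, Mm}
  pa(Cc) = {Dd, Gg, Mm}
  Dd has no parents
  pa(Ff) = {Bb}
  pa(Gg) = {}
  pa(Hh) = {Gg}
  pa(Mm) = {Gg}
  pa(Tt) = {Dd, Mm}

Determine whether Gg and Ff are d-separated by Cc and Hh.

We examine all 4 paths between Gg and Ff:
Path 1: Gg → Cc ← Dd → Tt ← Mm → Bb → Ff
  Tt is a collider here and neither Tt nor any of its descendants is conditioned on, so the collider stays closed — the path is blocked at Tt.
Path 2: Gg → Cc ← Mm → Bb → Ff
  Cc is a collider and Cc is conditioned on, which opens it; Mm is a fork and Mm is not conditioned on; Bb is a chain and Bb is not conditioned on — no node blocks this path, so it is active.
Path 3: Gg → Hh → Bb → Ff
  Hh is a chain here and Hh is conditioned on, so the path is blocked at Hh.
Path 4: Gg → Mm → Bb → Ff
  Mm is a chain and Mm is not conditioned on; Bb is a chain and Bb is not conditioned on — no node blocks this path, so it is active.
At least one path is unblocked, so d-separation fails.

No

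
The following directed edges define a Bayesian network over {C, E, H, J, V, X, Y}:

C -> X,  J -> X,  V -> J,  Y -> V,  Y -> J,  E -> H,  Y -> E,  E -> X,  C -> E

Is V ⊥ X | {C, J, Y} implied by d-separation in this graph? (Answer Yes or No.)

Yes

6 paths connect V and X; each must be blocked for d-separation to hold:
  1. V ← Y → E ← C → X — Y:fork[blocks]; E:collider[blocks]; C:fork[blocks] ⇒ blocked
  2. V ← Y → E → X — Y:fork[blocks]; E:chain[open] ⇒ blocked
  3. V ← Y → J → X — Y:fork[blocks]; J:chain[blocks] ⇒ blocked
  4. V → J → X — J:chain[blocks] ⇒ blocked
  5. V → J ← Y → E ← C → X — J:collider[open]; Y:fork[blocks]; E:collider[blocks]; C:fork[blocks] ⇒ blocked
  6. V → J ← Y → E → X — J:collider[open]; Y:fork[blocks]; E:chain[open] ⇒ blocked
Every path is blocked, so V and X are d-separated given {C, J, Y}.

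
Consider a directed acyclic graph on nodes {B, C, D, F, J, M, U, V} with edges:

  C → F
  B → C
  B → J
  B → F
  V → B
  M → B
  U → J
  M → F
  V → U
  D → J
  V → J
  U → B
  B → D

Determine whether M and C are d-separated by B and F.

No — M and C are not d-separated given {B, F}.

We examine all 4 paths between M and C:
  1. M → F ← B → C — F:collider[open]; B:fork[blocks] ⇒ blocked
  2. M → F ← C — F:collider[open] ⇒ active
  3. M → B → F ← C — B:chain[blocks]; F:collider[open] ⇒ blocked
  4. M → B → C — B:chain[blocks] ⇒ blocked
Since the path M → F ← C is active, M and C are not d-separated given {B, F}.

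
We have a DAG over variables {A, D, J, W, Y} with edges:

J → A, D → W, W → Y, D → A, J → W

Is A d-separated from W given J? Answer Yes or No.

No

Enumerating the 2 paths from A to W and testing each for blocking by {J}:
Path 1: A ← J → W
  J is a fork here and J is conditioned on, so the path is blocked at J.
Path 2: A ← D → W
  D is a fork and D is not conditioned on — no node blocks this path, so it is active.
Since the path A ← D → W is active, A and W are not d-separated given {J}.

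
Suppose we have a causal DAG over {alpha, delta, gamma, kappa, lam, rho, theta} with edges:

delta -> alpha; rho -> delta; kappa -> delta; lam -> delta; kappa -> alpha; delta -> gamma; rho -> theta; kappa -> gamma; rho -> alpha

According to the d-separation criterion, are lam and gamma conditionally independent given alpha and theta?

No

We examine all 4 paths between lam and gamma:
Path 1: lam → delta → alpha ← kappa → gamma
  delta is a chain and delta is not conditioned on; alpha is a collider and alpha is conditioned on, which opens it; kappa is a fork and kappa is not conditioned on — no node blocks this path, so it is active.
Path 2: lam → delta → gamma
  delta is a chain and delta is not conditioned on — no node blocks this path, so it is active.
Path 3: lam → delta ← kappa → gamma
  delta is a collider and its descendant alpha is conditioned on, which opens it; kappa is a fork and kappa is not conditioned on — no node blocks this path, so it is active.
Path 4: lam → delta ← rho → alpha ← kappa → gamma
  delta is a collider and its descendant alpha is conditioned on, which opens it; rho is a fork and rho is not conditioned on; alpha is a collider and alpha is conditioned on, which opens it; kappa is a fork and kappa is not conditioned on — no node blocks this path, so it is active.
Since the path lam → delta → alpha ← kappa → gamma is active, lam and gamma are not d-separated given {alpha, theta}.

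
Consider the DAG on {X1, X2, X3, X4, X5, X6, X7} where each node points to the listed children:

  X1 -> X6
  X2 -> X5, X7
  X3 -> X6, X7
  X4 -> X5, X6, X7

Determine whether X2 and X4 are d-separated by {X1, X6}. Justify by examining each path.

Yes — X2 and X4 are d-separated given {X1, X6}.

We examine all 3 paths between X2 and X4:
Path 1: X2 → X5 ← X4
  X5 is a collider here and neither X5 nor any of its descendants is conditioned on, so the collider stays closed — the path is blocked at X5.
Path 2: X2 → X7 ← X4
  X7 is a collider here and neither X7 nor any of its descendants is conditioned on, so the collider stays closed — the path is blocked at X7.
Path 3: X2 → X7 ← X3 → X6 ← X4
  X7 is a collider here and neither X7 nor any of its descendants is conditioned on, so the collider stays closed — the path is blocked at X7.
Every path is blocked, so X2 and X4 are d-separated given {X1, X6}.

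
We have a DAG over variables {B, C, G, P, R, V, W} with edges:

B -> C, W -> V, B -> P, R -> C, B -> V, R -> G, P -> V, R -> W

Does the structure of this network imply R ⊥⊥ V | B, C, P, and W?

We examine all 3 paths between R and V:
  1. R → W → V — W:chain[blocks] ⇒ blocked
  2. R → C ← B → P → V — C:collider[open]; B:fork[blocks]; P:chain[blocks] ⇒ blocked
  3. R → C ← B → V — C:collider[open]; B:fork[blocks] ⇒ blocked
Every path is blocked, so R and V are d-separated given {B, C, P, W}.

Yes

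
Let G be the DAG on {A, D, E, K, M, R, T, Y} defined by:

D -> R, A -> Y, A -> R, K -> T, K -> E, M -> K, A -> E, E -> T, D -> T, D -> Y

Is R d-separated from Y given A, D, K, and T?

Enumerating the 6 paths from R to Y and testing each for blocking by {A, D, K, T}:
Path 1: R ← D → Y
  D is a fork here and D is conditioned on, so the path is blocked at D.
Path 2: R ← D → T ← E ← A → Y
  D is a fork here and D is conditioned on, so the path is blocked at D.
Path 3: R ← D → T ← K → E ← A → Y
  D is a fork here and D is conditioned on, so the path is blocked at D.
Path 4: R ← A → E → T ← D → Y
  A is a fork here and A is conditioned on, so the path is blocked at A.
Path 5: R ← A → E ← K → T ← D → Y
  A is a fork here and A is conditioned on, so the path is blocked at A.
Path 6: R ← A → Y
  A is a fork here and A is conditioned on, so the path is blocked at A.
Every path is blocked, so R and Y are d-separated given {A, D, K, T}.

Yes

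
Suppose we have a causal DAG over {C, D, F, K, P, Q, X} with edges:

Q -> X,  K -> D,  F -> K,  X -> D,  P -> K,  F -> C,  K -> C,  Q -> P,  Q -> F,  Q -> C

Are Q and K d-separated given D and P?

We examine all 6 paths between Q and K:
Path 1: Q → P → K
  P is a chain here and P is conditioned on, so the path is blocked at P.
Path 2: Q → C ← K
  C is a collider here and neither C nor any of its descendants is conditioned on, so the collider stays closed — the path is blocked at C.
Path 3: Q → C ← F → K
  C is a collider here and neither C nor any of its descendants is conditioned on, so the collider stays closed — the path is blocked at C.
Path 4: Q → X → D ← K
  X is a chain and X is not conditioned on; D is a collider and D is conditioned on, which opens it — no node blocks this path, so it is active.
Path 5: Q → F → K
  F is a chain and F is not conditioned on — no node blocks this path, so it is active.
Path 6: Q → F → C ← K
  C is a collider here and neither C nor any of its descendants is conditioned on, so the collider stays closed — the path is blocked at C.
At least one path is unblocked, so d-separation fails.

No — Q and K are not d-separated given {D, P}.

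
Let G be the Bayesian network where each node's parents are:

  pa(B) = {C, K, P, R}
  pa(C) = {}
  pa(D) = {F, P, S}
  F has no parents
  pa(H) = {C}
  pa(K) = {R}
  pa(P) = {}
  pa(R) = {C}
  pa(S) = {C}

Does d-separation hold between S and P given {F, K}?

Yes

We examine all 4 paths between S and P:
  1. S → D ← P — D:collider[blocks] ⇒ blocked
  2. S ← C → R → K → B ← P — C:fork[open]; R:chain[open]; K:chain[blocks]; B:collider[blocks] ⇒ blocked
  3. S ← C → R → B ← P — C:fork[open]; R:chain[open]; B:collider[blocks] ⇒ blocked
  4. S ← C → B ← P — C:fork[open]; B:collider[blocks] ⇒ blocked
All paths are blocked; S ⊥ P | {F, K} holds.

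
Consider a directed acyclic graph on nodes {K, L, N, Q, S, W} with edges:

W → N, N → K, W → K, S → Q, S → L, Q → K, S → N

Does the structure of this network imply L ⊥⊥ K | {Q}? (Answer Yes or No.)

Enumerating the 3 paths from L to K and testing each for blocking by {Q}:
Path 1: L ← S → Q → K
  Q is a chain here and Q is conditioned on, so the path is blocked at Q.
Path 2: L ← S → N ← W → K
  N is a collider here and neither N nor any of its descendants is conditioned on, so the collider stays closed — the path is blocked at N.
Path 3: L ← S → N → K
  S is a fork and S is not conditioned on; N is a chain and N is not conditioned on — no node blocks this path, so it is active.
At least one path is unblocked, so d-separation fails.

No — L and K are not d-separated given {Q}.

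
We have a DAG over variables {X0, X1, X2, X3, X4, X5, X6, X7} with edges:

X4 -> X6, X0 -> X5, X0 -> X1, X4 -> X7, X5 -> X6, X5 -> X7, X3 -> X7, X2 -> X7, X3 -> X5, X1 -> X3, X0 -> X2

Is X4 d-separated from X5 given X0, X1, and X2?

Yes — X4 and X5 are d-separated given {X0, X1, X2}.

There are 6 undirected paths between X4 and X5; checking each against the conditioning set {X0, X1, X2}:
  1. X4 → X7 ← X5 — X7:collider[blocks] ⇒ blocked
  2. X4 → X7 ← X3 → X5 — X7:collider[blocks]; X3:fork[open] ⇒ blocked
  3. X4 → X7 ← X3 ← X1 ← X0 → X5 — X7:collider[blocks]; X3:chain[open]; X1:chain[blocks]; X0:fork[blocks] ⇒ blocked
  4. X4 → X7 ← X2 ← X0 → X5 — X7:collider[blocks]; X2:chain[blocks]; X0:fork[blocks] ⇒ blocked
  5. X4 → X7 ← X2 ← X0 → X1 → X3 → X5 — X7:collider[blocks]; X2:chain[blocks]; X0:fork[blocks]; X1:chain[blocks]; X3:chain[open] ⇒ blocked
  6. X4 → X6 ← X5 — X6:collider[blocks] ⇒ blocked
Since every path is blocked, d-separation holds.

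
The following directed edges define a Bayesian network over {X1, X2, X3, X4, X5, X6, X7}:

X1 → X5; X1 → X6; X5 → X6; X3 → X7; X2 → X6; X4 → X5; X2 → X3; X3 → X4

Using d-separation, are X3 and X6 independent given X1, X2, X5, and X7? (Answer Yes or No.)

Yes

3 paths connect X3 and X6; each must be blocked for d-separation to hold:
  1. X3 → X4 → X5 → X6 — X4:chain[open]; X5:chain[blocks] ⇒ blocked
  2. X3 → X4 → X5 ← X1 → X6 — X4:chain[open]; X5:collider[open]; X1:fork[blocks] ⇒ blocked
  3. X3 ← X2 → X6 — X2:fork[blocks] ⇒ blocked
Every path is blocked, so X3 and X6 are d-separated given {X1, X2, X5, X7}.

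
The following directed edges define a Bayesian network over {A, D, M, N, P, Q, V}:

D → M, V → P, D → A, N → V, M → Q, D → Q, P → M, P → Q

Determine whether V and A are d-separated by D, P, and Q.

Yes — V and A are d-separated given {D, P, Q}.

There are 4 undirected paths between V and A; checking each against the conditioning set {D, P, Q}:
Path 1: V → P → M → Q ← D → A
  P is a chain here and P is conditioned on, so the path is blocked at P.
Path 2: V → P → M ← D → A
  P is a chain here and P is conditioned on, so the path is blocked at P.
Path 3: V → P → Q ← M ← D → A
  P is a chain here and P is conditioned on, so the path is blocked at P.
Path 4: V → P → Q ← D → A
  P is a chain here and P is conditioned on, so the path is blocked at P.
Since every path is blocked, d-separation holds.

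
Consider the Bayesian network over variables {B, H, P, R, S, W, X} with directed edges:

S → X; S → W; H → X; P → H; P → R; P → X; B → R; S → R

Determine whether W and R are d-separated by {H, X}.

No

3 paths connect W and R; each must be blocked for d-separation to hold:
Path 1: W ← S → R
  S is a fork and S is not conditioned on — no node blocks this path, so it is active.
Path 2: W ← S → X ← P → R
  S is a fork and S is not conditioned on; X is a collider and X is conditioned on, which opens it; P is a fork and P is not conditioned on — no node blocks this path, so it is active.
Path 3: W ← S → X ← H ← P → R
  H is a chain here and H is conditioned on, so the path is blocked at H.
At least one path is unblocked, so d-separation fails.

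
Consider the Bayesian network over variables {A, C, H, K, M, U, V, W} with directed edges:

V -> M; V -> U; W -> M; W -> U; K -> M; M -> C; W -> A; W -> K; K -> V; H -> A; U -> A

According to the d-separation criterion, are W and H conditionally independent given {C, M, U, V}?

Enumerating the 6 paths from W to H and testing each for blocking by {C, M, U, V}:
Path 1: W → A ← H
  A is a collider here and neither A nor any of its descendants is conditioned on, so the collider stays closed — the path is blocked at A.
Path 2: W → M ← V → U → A ← H
  V is a fork here and V is conditioned on, so the path is blocked at V.
Path 3: W → M ← K → V → U → A ← H
  V is a chain here and V is conditioned on, so the path is blocked at V.
Path 4: W → U → A ← H
  U is a chain here and U is conditioned on, so the path is blocked at U.
Path 5: W → K → V → U → A ← H
  V is a chain here and V is conditioned on, so the path is blocked at V.
Path 6: W → K → M ← V → U → A ← H
  V is a fork here and V is conditioned on, so the path is blocked at V.
Since every path is blocked, d-separation holds.

Yes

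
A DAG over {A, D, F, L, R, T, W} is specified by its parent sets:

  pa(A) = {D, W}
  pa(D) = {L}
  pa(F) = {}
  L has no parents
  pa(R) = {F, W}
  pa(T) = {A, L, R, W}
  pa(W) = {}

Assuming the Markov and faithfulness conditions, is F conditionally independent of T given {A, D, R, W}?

There are 4 undirected paths between F and T; checking each against the conditioning set {A, D, R, W}:
Path 1: F → R → T
  R is a chain here and R is conditioned on, so the path is blocked at R.
Path 2: F → R ← W → T
  W is a fork here and W is conditioned on, so the path is blocked at W.
Path 3: F → R ← W → A ← D ← L → T
  W is a fork here and W is conditioned on, so the path is blocked at W.
Path 4: F → R ← W → A → T
  W is a fork here and W is conditioned on, so the path is blocked at W.
Since every path is blocked, d-separation holds.

Yes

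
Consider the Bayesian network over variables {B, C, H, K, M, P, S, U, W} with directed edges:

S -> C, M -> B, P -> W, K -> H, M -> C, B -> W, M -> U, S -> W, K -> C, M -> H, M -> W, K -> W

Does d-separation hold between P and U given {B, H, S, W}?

We examine all 6 paths between P and U:
  1. P → W ← S → C ← K → H ← M → U — W:collider[open]; S:fork[blocks]; C:collider[blocks]; K:fork[open]; H:collider[open]; M:fork[open] ⇒ blocked
  2. P → W ← S → C ← M → U — W:collider[open]; S:fork[blocks]; C:collider[blocks]; M:fork[open] ⇒ blocked
  3. P → W ← K → C ← M → U — W:collider[open]; K:fork[open]; C:collider[blocks]; M:fork[open] ⇒ blocked
  4. P → W ← K → H ← M → U — W:collider[open]; K:fork[open]; H:collider[open]; M:fork[open] ⇒ active
  5. P → W ← M → U — W:collider[open]; M:fork[open] ⇒ active
  6. P → W ← B ← M → U — W:collider[open]; B:chain[blocks]; M:fork[open] ⇒ blocked
Because an active path exists, P and U are not d-separated.

No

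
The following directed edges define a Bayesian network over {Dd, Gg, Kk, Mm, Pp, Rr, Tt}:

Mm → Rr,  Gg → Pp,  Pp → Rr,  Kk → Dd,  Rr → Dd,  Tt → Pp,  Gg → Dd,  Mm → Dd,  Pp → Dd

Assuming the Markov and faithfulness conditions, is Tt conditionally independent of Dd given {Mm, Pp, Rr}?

No

There are 4 undirected paths between Tt and Dd; checking each against the conditioning set {Mm, Pp, Rr}:
  1. Tt → Pp → Rr ← Mm → Dd — Pp:chain[blocks]; Rr:collider[open]; Mm:fork[blocks] ⇒ blocked
  2. Tt → Pp → Rr → Dd — Pp:chain[blocks]; Rr:chain[blocks] ⇒ blocked
  3. Tt → Pp ← Gg → Dd — Pp:collider[open]; Gg:fork[open] ⇒ active
  4. Tt → Pp → Dd — Pp:chain[blocks] ⇒ blocked
Since the path Tt → Pp ← Gg → Dd is active, Tt and Dd are not d-separated given {Mm, Pp, Rr}.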